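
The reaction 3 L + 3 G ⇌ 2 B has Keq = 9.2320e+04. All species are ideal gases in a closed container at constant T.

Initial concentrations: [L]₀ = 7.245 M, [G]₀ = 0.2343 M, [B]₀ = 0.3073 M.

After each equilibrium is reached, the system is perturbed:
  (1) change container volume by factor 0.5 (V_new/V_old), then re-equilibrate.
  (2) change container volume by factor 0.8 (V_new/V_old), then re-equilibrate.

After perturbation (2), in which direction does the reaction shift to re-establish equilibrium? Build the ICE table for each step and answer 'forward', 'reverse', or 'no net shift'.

Direction: forward

Q₀ = 0.01931 vs Keq = 9.2320e+04 ⇒ Q<K, forward
Step 1:
                   L          G          B
  I            7.245     0.2343     0.3073
  C          -0.2324    -0.2324     0.1549
  E            7.013   0.001886     0.4622
  solve Keq expr → x = 0.07747; check Q = 9.2320e+04
Then change container volume by factor 0.5 (V_new/V_old).
Step 2:
                   L          G          B
  I            14.03   0.003773     0.9245
  C        -0.002274  -0.002274   0.001516
  E            14.02   0.001499      0.926
  solve Keq expr → x = 7.5784e-04; check Q = 9.2320e+04
Then change container volume by factor 0.8 (V_new/V_old).
Step 3:
                   L          G          B
  I            17.53   0.001874      1.158
  C       -4.8191e-04 -4.8191e-04 3.2127e-04
  E            17.53   0.001392      1.158
  solve Keq expr → x = 1.6064e-04; check Q = 9.2320e+04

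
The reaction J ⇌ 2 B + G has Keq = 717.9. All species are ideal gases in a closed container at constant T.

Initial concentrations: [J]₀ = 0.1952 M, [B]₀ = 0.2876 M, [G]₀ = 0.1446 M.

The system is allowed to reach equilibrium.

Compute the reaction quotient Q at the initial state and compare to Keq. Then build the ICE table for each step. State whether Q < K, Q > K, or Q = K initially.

Q₀ = 0.06127; Q < K (proceeds forward)

Q₀ = 0.06127 vs Keq = 717.9 ⇒ Q<K, forward
Step 1:
                  J         B         G
  Initial    0.1952    0.2876    0.1446
  Change     -0.195      0.39     0.195
  Equil   2.1716e-04    0.6776    0.3396
  solve Keq expr → x = 0.195; check Q = 717.9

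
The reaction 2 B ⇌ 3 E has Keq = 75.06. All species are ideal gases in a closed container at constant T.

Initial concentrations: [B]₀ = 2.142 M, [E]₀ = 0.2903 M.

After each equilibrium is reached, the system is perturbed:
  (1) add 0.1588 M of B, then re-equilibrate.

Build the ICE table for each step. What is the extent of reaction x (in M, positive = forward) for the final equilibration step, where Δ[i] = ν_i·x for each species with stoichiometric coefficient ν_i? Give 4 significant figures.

x = 0.05533 M

Q₀ = 0.005332 vs Keq = 75.06 ⇒ Q<K, forward
Step 1:
                  B         E
  init        2.142    0.2903
  Δ          -1.623     2.434
  eq         0.5191     2.725
  solve Keq expr → x = 0.8114; check Q = 75.06
Then add 0.1588 M of B.
Step 2:
                  B         E
  init       0.6779     2.725
  Δ         -0.1107     0.166
  eq         0.5673     2.891
  solve Keq expr → x = 0.05533; check Q = 75.06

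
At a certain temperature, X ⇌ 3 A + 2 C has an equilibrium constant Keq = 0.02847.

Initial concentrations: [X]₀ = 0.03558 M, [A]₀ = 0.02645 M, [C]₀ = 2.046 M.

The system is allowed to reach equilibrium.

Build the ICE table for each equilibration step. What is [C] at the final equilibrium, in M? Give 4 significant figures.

[C]_eq = 2.065 M

Q₀ = 0.002177 vs Keq = 0.02847 ⇒ Q<K, forward
Step 1:
                  X         A         C
  I         0.03558   0.02645     2.046
  C       -0.009737   0.02921   0.01947
  E         0.02584   0.05566     2.065
  solve Keq expr → x = 0.009737; check Q = 0.02847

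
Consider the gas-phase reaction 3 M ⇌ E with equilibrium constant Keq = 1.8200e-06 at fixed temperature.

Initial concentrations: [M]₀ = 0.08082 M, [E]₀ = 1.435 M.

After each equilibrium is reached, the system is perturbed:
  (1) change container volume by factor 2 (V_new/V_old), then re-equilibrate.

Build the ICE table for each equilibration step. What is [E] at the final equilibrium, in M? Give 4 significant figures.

Q₀ = 2718 vs Keq = 1.8200e-06 ⇒ Q>K, reverse
Step 1:
                   M          E
  I          0.08082      1.435
  C            4.305     -1.435
  E            4.385 1.5349e-04
  solve Keq expr → x = -1.435; check Q = 1.8200e-06
Then change container volume by factor 2 (V_new/V_old).
Step 2:
                   M          E
  I            2.193 7.6746e-05
  C       1.7267e-04 -5.7555e-05
  E            2.193 1.9191e-05
  solve Keq expr → x = -5.7555e-05; check Q = 1.8200e-06

[E]_eq = 1.9191e-05 M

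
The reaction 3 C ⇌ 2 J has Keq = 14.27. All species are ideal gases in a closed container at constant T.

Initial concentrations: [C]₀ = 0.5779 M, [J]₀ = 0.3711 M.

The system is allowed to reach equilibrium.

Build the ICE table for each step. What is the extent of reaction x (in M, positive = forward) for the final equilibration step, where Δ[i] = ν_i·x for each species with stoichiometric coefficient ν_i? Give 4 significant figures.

x = 0.09839 M

Q₀ = 0.7135 vs Keq = 14.27 ⇒ Q<K, forward
Step 1:
                    C           J
  init         0.5779      0.3711
  Δ           -0.2952      0.1968
  eq           0.2827      0.5679
  solve Keq expr → x = 0.09839; check Q = 14.27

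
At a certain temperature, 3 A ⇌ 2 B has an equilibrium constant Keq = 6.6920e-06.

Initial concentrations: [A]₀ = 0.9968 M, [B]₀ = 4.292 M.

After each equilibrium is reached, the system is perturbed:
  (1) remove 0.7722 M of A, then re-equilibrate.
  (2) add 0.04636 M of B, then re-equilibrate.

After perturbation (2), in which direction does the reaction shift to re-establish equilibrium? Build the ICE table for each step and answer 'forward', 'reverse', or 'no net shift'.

Direction: reverse

Q₀ = 18.6 vs Keq = 6.6920e-06 ⇒ Q>K, reverse
Step 1:
                  A         B
  Initial    0.9968     4.292
  Change      6.361     -4.24
  Equil       7.357   0.05163
  solve Keq expr → x = -2.12; check Q = 6.6920e-06
Then remove 0.7722 M of A.
Step 2:
                  A         B
  Initial     6.585   0.05163
  Change    0.01169 -0.007794
  Equil       6.597   0.04383
  solve Keq expr → x = -0.003897; check Q = 6.6920e-06
Then add 0.04636 M of B.
Step 3:
                  A         B
  Initial     6.597   0.09019
  Change    0.06851  -0.04568
  Equil       6.665   0.04452
  solve Keq expr → x = -0.02284; check Q = 6.6920e-06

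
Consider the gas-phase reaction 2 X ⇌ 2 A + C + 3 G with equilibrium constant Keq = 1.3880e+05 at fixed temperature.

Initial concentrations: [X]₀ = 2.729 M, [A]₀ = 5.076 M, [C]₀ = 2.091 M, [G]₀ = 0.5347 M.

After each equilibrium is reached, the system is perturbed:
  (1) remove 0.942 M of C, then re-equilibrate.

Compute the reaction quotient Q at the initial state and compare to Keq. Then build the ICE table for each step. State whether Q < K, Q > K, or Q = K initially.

Q₀ = 1.106; Q < K (proceeds forward)

Q₀ = 1.106 vs Keq = 1.3880e+05 ⇒ Q<K, forward
Step 1:
                  X         A         C         G
  Initial     2.729     5.076     2.091    0.5347
  Change     -2.419     2.419     1.209     3.628
  Equil      0.3104     7.495       3.3     4.163
  solve Keq expr → x = 1.209; check Q = 1.3880e+05
Then remove 0.942 M of C.
Step 2:
                  X         A         C         G
  Initial    0.3104     7.495     2.358     4.163
  Change   -0.03979   0.03979   0.01989   0.05968
  Equil      0.2706     7.534     2.378     4.222
  solve Keq expr → x = 0.01989; check Q = 1.3880e+05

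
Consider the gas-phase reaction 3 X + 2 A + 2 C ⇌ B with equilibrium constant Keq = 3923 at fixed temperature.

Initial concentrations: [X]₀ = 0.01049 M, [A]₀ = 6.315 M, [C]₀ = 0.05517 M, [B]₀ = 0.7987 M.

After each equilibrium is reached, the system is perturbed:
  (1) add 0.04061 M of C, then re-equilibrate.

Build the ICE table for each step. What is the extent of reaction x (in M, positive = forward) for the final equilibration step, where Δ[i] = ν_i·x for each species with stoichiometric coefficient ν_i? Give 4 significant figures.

Q₀ = 5.7004e+06 vs Keq = 3923 ⇒ Q>K, reverse
Step 1:
                    X           A           C           B
  init        0.01049       6.315     0.05517      0.7987
  Δ           0.06802     0.04535     0.04535    -0.02267
  eq          0.07851        6.36      0.1005       0.776
  solve Keq expr → x = -0.02267; check Q = 3923
Then add 0.04061 M of C.
Step 2:
                    X           A           C           B
  init        0.07851        6.36      0.1411       0.776
  Δ          -0.01301   -0.008673   -0.008673    0.004337
  eq           0.0655       6.352      0.1325      0.7804
  solve Keq expr → x = 0.004337; check Q = 3923

x = 0.004337 M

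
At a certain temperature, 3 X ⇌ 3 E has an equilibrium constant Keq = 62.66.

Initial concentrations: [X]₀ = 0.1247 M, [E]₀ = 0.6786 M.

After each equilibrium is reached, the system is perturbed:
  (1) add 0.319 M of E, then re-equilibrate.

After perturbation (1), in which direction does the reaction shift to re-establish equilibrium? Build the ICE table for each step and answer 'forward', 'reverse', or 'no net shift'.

Direction: reverse

Q₀ = 161.2 vs Keq = 62.66 ⇒ Q>K, reverse
Step 1:
                    X           E
  Initial      0.1247      0.6786
  Change      0.03687    -0.03687
  Equil        0.1616      0.6417
  solve Keq expr → x = -0.01229; check Q = 62.66
Then add 0.319 M of E.
Step 2:
                    X           E
  Initial      0.1616      0.9607
  Change      0.06416    -0.06416
  Equil        0.2257      0.8966
  solve Keq expr → x = -0.02139; check Q = 62.66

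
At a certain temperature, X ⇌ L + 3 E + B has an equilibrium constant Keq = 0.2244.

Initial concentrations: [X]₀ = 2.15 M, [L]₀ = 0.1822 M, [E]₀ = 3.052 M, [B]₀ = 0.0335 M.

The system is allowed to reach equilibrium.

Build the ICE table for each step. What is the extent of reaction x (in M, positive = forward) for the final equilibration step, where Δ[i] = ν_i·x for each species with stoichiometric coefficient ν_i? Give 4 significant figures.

x = 0.03561 M

Q₀ = 0.08071 vs Keq = 0.2244 ⇒ Q<K, forward
Step 1:
                    X           L           E           B
  I              2.15      0.1822       3.052      0.0335
  C          -0.03561     0.03561      0.1068     0.03561
  E             2.114      0.2178       3.159     0.06911
  solve Keq expr → x = 0.03561; check Q = 0.2244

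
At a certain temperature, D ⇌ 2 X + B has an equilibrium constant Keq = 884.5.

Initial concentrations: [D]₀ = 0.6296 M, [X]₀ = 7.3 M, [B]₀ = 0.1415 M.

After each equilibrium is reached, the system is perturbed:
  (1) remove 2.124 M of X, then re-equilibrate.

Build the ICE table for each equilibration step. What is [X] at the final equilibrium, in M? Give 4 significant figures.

Q₀ = 11.98 vs Keq = 884.5 ⇒ Q<K, forward
Step 1:
                   D          X          B
  Initial     0.6296        7.3     0.1415
  Change     -0.5721      1.144     0.5721
  Equil      0.05752      8.444     0.7136
  solve Keq expr → x = 0.5721; check Q = 884.5
Then remove 2.124 M of X.
Step 2:
                   D          X          B
  Initial    0.05752       6.32     0.7136
  Change    -0.02373    0.04745    0.02373
  Equil       0.0338      6.368     0.7373
  solve Keq expr → x = 0.02373; check Q = 884.5

[X]_eq = 6.368 M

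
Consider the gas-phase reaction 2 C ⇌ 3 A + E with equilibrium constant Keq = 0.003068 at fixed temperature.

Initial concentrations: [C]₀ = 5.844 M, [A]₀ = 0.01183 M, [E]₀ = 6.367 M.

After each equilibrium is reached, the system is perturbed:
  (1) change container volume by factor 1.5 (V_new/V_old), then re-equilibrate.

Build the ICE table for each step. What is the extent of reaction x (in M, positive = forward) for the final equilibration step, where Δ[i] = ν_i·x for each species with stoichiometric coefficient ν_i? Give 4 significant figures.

Q₀ = 3.0865e-07 vs Keq = 0.003068 ⇒ Q<K, forward
Step 1:
                    C           A           E
  Initial       5.844     0.01183       6.367
  Change      -0.1579      0.2369     0.07897
  Equil         5.686      0.2487       6.446
  solve Keq expr → x = 0.07897; check Q = 0.003068
Then change container volume by factor 1.5 (V_new/V_old).
Step 2:
                    C           A           E
  Initial       3.791      0.1658       4.297
  Change     -0.03328     0.04991     0.01664
  Equil         3.757      0.2157       4.314
  solve Keq expr → x = 0.01664; check Q = 0.003068

x = 0.01664 M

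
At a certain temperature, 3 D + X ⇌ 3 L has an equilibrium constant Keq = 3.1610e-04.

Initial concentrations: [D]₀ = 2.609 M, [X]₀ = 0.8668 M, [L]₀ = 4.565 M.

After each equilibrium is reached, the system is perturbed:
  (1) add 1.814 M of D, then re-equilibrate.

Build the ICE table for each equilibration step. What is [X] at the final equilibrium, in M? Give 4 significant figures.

[X]_eq = 2.146 M

Q₀ = 6.18 vs Keq = 3.1610e-04 ⇒ Q>K, reverse
Step 1:
                    D           X           L
  init          2.609      0.8668       4.565
  Δ             3.982       1.327      -3.982
  eq            6.591       2.194      0.5834
  solve Keq expr → x = -1.327; check Q = 3.1610e-04
Then add 1.814 M of D.
Step 2:
                    D           X           L
  init          8.405       2.194      0.5834
  Δ           -0.1426    -0.04754      0.1426
  eq            8.262       2.146       0.726
  solve Keq expr → x = 0.04754; check Q = 3.1610e-04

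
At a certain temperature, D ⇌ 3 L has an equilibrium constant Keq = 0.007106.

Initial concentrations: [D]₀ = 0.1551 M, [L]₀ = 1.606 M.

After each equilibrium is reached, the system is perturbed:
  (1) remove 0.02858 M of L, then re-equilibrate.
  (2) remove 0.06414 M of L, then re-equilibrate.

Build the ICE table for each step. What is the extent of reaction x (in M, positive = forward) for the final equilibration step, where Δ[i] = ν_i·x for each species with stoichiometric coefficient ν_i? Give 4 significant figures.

x = 0.02077 M

Q₀ = 26.71 vs Keq = 0.007106 ⇒ Q>K, reverse
Step 1:
                   D          L
  init        0.1551      1.606
  Δ           0.4802     -1.441
  eq          0.6353     0.1653
  solve Keq expr → x = -0.4802; check Q = 0.007106
Then remove 0.02858 M of L.
Step 2:
                   D          L
  init        0.6353     0.1367
  Δ        -0.009258    0.02777
  eq          0.6261     0.1645
  solve Keq expr → x = 0.009258; check Q = 0.007106
Then remove 0.06414 M of L.
Step 3:
                   D          L
  init        0.6261     0.1003
  Δ         -0.02077     0.0623
  eq          0.6053     0.1626
  solve Keq expr → x = 0.02077; check Q = 0.007106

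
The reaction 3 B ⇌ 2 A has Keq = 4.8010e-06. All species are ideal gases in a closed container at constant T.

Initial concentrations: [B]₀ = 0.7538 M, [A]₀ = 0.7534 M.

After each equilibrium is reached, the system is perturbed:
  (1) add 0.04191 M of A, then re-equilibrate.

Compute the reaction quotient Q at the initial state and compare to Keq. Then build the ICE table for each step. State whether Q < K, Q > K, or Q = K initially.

Q₀ = 1.325; Q > K (proceeds reverse)

Q₀ = 1.325 vs Keq = 4.8010e-06 ⇒ Q>K, reverse
Step 1:
                  B         A
  init       0.7538    0.7534
  Δ           1.122   -0.7478
  eq          1.875  0.005628
  solve Keq expr → x = -0.3739; check Q = 4.8010e-06
Then add 0.04191 M of A.
Step 2:
                  B         A
  init        1.875   0.04754
  Δ         0.06244  -0.04163
  eq          1.938  0.005911
  solve Keq expr → x = -0.02081; check Q = 4.8010e-06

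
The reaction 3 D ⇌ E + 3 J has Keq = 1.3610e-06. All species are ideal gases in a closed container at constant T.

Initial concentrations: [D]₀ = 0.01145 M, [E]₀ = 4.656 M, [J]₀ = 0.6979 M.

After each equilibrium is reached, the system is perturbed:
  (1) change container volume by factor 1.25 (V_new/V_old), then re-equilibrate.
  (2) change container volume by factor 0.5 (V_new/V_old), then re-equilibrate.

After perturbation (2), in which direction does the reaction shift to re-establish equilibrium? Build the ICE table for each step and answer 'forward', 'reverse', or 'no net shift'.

Q₀ = 1.0543e+06 vs Keq = 1.3610e-06 ⇒ Q>K, reverse
Step 1:
                    D           E           J
  init        0.01145       4.656      0.6979
  Δ            0.6931      -0.231     -0.6931
  eq           0.7046       4.425    0.004756
  solve Keq expr → x = -0.231; check Q = 1.3610e-06
Then change container volume by factor 1.25 (V_new/V_old).
Step 2:
                    D           E           J
  init         0.5637        3.54    0.003805
  Δ       -2.9165e-04  9.7216e-05  2.9165e-04
  eq           0.5634        3.54    0.004097
  solve Keq expr → x = 9.7216e-05; check Q = 1.3610e-06
Then change container volume by factor 0.5 (V_new/V_old).
Step 3:
                    D           E           J
  init          1.127        7.08    0.008193
  Δ           0.00168 -5.6012e-04    -0.00168
  eq            1.128        7.08    0.006513
  solve Keq expr → x = -5.6012e-04; check Q = 1.3610e-06

Direction: reverse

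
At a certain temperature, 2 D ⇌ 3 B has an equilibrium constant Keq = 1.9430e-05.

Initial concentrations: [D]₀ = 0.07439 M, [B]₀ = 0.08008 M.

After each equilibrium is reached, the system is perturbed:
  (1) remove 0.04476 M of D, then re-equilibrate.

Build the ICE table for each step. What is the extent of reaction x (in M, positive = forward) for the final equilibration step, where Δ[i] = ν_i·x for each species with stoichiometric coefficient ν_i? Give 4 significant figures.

x = -5.6081e-04 M

Q₀ = 0.0928 vs Keq = 1.9430e-05 ⇒ Q>K, reverse
Step 1:
                  D         B
  I         0.07439   0.08008
  C         0.04895  -0.07342
  E          0.1233  0.006661
  solve Keq expr → x = -0.02447; check Q = 1.9430e-05
Then remove 0.04476 M of D.
Step 2:
                  D         B
  I         0.07858  0.006661
  C        0.001122 -0.001682
  E          0.0797  0.004979
  solve Keq expr → x = -5.6081e-04; check Q = 1.9430e-05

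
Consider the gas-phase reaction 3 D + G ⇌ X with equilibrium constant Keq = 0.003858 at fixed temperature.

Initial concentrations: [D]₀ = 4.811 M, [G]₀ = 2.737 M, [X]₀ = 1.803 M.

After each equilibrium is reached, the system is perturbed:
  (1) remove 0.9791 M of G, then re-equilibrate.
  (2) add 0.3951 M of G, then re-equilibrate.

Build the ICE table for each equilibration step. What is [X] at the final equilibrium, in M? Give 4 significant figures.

Q₀ = 0.005916 vs Keq = 0.003858 ⇒ Q>K, reverse
Step 1:
                   D          G          X
  Initial      4.811      2.737      1.803
  Change      0.4715     0.1572    -0.1572
  Equil        5.282      2.894      1.646
  solve Keq expr → x = -0.1572; check Q = 0.003858
Then remove 0.9791 M of G.
Step 2:
                   D          G          X
  Initial      5.282      1.915      1.646
  Change      0.4464     0.1488    -0.1488
  Equil        5.729      2.064      1.497
  solve Keq expr → x = -0.1488; check Q = 0.003858
Then add 0.3951 M of G.
Step 3:
                   D          G          X
  Initial      5.729      2.459      1.497
  Change     -0.1972   -0.06574    0.06574
  Equil        5.532      2.393      1.563
  solve Keq expr → x = 0.06574; check Q = 0.003858

[X]_eq = 1.563 M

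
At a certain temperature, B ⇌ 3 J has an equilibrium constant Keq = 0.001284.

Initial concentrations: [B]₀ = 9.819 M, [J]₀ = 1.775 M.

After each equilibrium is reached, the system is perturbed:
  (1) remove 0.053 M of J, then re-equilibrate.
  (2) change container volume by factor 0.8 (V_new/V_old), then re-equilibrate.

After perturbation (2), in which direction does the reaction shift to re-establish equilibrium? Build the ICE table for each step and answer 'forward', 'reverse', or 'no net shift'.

Q₀ = 0.5695 vs Keq = 0.001284 ⇒ Q>K, reverse
Step 1:
                   B          J
  init         9.819      1.775
  Δ           0.5128     -1.538
  eq           10.33     0.2367
  solve Keq expr → x = -0.5128; check Q = 0.001284
Then remove 0.053 M of J.
Step 2:
                   B          J
  init         10.33     0.1837
  Δ         -0.01762    0.05287
  eq           10.31     0.2366
  solve Keq expr → x = 0.01762; check Q = 0.001284
Then change container volume by factor 0.8 (V_new/V_old).
Step 3:
                   B          J
  init         12.89     0.2957
  Δ           0.0136   -0.04079
  eq           12.91      0.255
  solve Keq expr → x = -0.0136; check Q = 0.001284

Direction: reverse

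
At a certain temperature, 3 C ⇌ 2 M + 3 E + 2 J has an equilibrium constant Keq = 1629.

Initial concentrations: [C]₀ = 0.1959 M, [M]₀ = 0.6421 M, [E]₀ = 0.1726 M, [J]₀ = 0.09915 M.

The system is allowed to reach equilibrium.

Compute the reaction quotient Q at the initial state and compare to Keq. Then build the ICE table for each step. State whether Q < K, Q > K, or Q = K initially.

Q₀ = 0.002772; Q < K (proceeds forward)

Q₀ = 0.002772 vs Keq = 1629 ⇒ Q<K, forward
Step 1:
                  C         M         E         J
  I          0.1959    0.6421    0.1726   0.09915
  C         -0.1865    0.1243    0.1865    0.1243
  E        0.009412    0.7664    0.3591    0.2235
  solve Keq expr → x = 0.06216; check Q = 1629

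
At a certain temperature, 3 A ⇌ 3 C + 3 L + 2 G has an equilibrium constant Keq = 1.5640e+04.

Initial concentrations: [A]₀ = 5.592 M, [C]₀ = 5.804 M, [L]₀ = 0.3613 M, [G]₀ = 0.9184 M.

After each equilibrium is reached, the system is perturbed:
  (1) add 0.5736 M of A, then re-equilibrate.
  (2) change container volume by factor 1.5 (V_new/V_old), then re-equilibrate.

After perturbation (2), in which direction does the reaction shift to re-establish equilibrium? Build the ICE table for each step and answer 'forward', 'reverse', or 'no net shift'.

Q₀ = 0.04448 vs Keq = 1.5640e+04 ⇒ Q<K, forward
Step 1:
                  A         C         L         G
  Initial     5.592     5.804    0.3613    0.9184
  Change     -3.074     3.074     3.074     2.049
  Equil       2.518     8.878     3.435     2.968
  solve Keq expr → x = 1.025; check Q = 1.5640e+04
Then add 0.5736 M of A.
Step 2:
                  A         C         L         G
  Initial     3.092     8.878     3.435     2.968
  Change    -0.2345    0.2345    0.2345    0.1563
  Equil       2.857     9.112      3.67     3.124
  solve Keq expr → x = 0.07817; check Q = 1.5640e+04
Then change container volume by factor 1.5 (V_new/V_old).
Step 3:
                  A         C         L         G
  Initial     1.905     6.075     2.446     2.083
  Change    -0.5052    0.5052    0.5052    0.3368
  Equil         1.4      6.58     2.952     2.419
  solve Keq expr → x = 0.1684; check Q = 1.5640e+04

Direction: forward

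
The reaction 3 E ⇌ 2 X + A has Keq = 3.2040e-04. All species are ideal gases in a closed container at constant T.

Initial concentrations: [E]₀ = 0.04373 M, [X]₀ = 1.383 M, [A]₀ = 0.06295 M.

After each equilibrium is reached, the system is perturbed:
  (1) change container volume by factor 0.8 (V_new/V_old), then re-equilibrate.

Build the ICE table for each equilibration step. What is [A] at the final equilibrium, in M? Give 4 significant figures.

Q₀ = 1440 vs Keq = 3.2040e-04 ⇒ Q>K, reverse
Step 1:
                  E         X         A
  Initial   0.04373     1.383   0.06295
  Change     0.1888   -0.1259  -0.06295
  Equil      0.2326     1.257 2.5505e-06
  solve Keq expr → x = -0.06295; check Q = 3.2040e-04
Then change container volume by factor 0.8 (V_new/V_old).
Step 2:
                  E         X         A
  Initial    0.2907     1.571 3.1881e-06
  Change          0         0         0
  Equil      0.2907     1.571 3.1881e-06
  solve Keq expr → x = 0; check Q = 3.2040e-04

[A]_eq = 3.1881e-06 M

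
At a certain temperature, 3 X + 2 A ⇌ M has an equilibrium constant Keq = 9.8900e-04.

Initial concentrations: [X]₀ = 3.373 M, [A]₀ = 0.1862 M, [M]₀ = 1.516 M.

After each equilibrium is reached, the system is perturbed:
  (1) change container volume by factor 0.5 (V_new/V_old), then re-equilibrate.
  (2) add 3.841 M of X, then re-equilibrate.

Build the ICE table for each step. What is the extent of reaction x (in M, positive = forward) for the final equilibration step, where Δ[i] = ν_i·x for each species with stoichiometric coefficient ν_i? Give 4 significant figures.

x = 0.2844 M

Q₀ = 1.139 vs Keq = 9.8900e-04 ⇒ Q>K, reverse
Step 1:
                    X           A           M
  Initial       3.373      0.1862       1.516
  Change        2.496       1.664     -0.8319
  Equil         5.869        1.85      0.6841
  solve Keq expr → x = -0.8319; check Q = 9.8900e-04
Then change container volume by factor 0.5 (V_new/V_old).
Step 2:
                    X           A           M
  Initial       11.74         3.7       1.368
  Change       -2.825      -1.883      0.9417
  Equil         8.912       1.816        2.31
  solve Keq expr → x = 0.9417; check Q = 9.8900e-04
Then add 3.841 M of X.
Step 3:
                    X           A           M
  Initial       12.75       1.816        2.31
  Change      -0.8532     -0.5688      0.2844
  Equil          11.9       1.248       2.594
  solve Keq expr → x = 0.2844; check Q = 9.8900e-04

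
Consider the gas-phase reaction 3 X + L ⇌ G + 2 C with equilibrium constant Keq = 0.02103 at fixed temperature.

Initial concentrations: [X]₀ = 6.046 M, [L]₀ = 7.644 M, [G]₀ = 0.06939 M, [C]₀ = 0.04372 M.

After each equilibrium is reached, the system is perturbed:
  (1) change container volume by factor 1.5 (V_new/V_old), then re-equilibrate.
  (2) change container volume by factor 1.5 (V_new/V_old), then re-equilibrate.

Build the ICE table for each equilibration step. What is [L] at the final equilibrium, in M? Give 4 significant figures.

Q₀ = 7.8511e-08 vs Keq = 0.02103 ⇒ Q<K, forward
Step 1:
                   X          L          G          C
  I            6.046      7.644    0.06939    0.04372
  C           -2.938    -0.9795     0.9795      1.959
  E            3.108      6.665      1.049      2.003
  solve Keq expr → x = 0.9795; check Q = 0.02103
Then change container volume by factor 1.5 (V_new/V_old).
Step 2:
                   X          L          G          C
  I            2.072      4.443     0.6992      1.335
  C            0.135    0.04499   -0.04499   -0.08998
  E            2.207      4.488     0.6542      1.245
  solve Keq expr → x = -0.04499; check Q = 0.02103
Then change container volume by factor 1.5 (V_new/V_old).
Step 3:
                   X          L          G          C
  I            1.471      2.992     0.4362     0.8301
  C          0.08913    0.02971   -0.02971   -0.05942
  E             1.56      3.022     0.4064     0.7706
  solve Keq expr → x = -0.02971; check Q = 0.02103

[L]_eq = 3.022 M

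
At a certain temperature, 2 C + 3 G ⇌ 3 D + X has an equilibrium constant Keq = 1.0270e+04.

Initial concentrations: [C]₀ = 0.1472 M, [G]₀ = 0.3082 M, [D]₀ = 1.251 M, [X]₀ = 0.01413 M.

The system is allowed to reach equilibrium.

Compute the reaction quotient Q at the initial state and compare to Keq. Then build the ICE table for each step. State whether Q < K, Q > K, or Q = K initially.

Q₀ = 43.61 vs Keq = 1.0270e+04 ⇒ Q<K, forward
Step 1:
                    C           G           D           X
  Initial      0.1472      0.3082       1.251     0.01413
  Change     -0.09141     -0.1371      0.1371     0.04571
  Equil       0.05579      0.1711       1.388     0.05984
  solve Keq expr → x = 0.04571; check Q = 1.0270e+04

Q₀ = 43.61; Q < K (proceeds forward)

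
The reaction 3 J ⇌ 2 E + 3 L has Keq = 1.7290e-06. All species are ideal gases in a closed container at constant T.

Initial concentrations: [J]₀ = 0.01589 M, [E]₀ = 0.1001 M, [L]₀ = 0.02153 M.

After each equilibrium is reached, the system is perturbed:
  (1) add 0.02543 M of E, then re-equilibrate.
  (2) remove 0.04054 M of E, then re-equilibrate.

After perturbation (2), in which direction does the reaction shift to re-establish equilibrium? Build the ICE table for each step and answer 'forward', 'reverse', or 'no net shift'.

Q₀ = 0.02492 vs Keq = 1.7290e-06 ⇒ Q>K, reverse
Step 1:
                    J           E           L
  I           0.01589      0.1001     0.02153
  C           0.01938    -0.01292    -0.01938
  E           0.03527     0.08718    0.002153
  solve Keq expr → x = -0.006459; check Q = 1.7290e-06
Then add 0.02543 M of E.
Step 2:
                    J           E           L
  I           0.03527      0.1126    0.002153
  C        3.1899e-04 -2.1266e-04 -3.1899e-04
  E           0.03559      0.1124    0.001834
  solve Keq expr → x = -1.0633e-04; check Q = 1.7290e-06
Then remove 0.04054 M of E.
Step 3:
                    J           E           L
  I           0.03559     0.07186    0.001834
  C       -5.8763e-04  3.9175e-04  5.8763e-04
  E             0.035     0.07225    0.002422
  solve Keq expr → x = 1.9588e-04; check Q = 1.7290e-06

Direction: forward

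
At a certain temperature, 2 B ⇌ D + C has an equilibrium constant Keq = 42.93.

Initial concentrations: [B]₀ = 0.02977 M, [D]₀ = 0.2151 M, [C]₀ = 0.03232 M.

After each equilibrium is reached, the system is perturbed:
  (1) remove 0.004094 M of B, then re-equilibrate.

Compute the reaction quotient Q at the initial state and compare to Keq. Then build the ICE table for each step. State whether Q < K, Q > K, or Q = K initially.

Q₀ = 7.844 vs Keq = 42.93 ⇒ Q<K, forward
Step 1:
                  B         D         C
  init      0.02977    0.2151   0.03232
  Δ        -0.01536  0.007681  0.007681
  eq        0.01441    0.2228      0.04
  solve Keq expr → x = 0.007681; check Q = 42.93
Then remove 0.004094 M of B.
Step 2:
                  B         D         C
  init      0.01031    0.2228      0.04
  Δ        0.003699 -0.001849 -0.001849
  eq        0.01401    0.2209   0.03815
  solve Keq expr → x = -0.001849; check Q = 42.93

Q₀ = 7.844; Q < K (proceeds forward)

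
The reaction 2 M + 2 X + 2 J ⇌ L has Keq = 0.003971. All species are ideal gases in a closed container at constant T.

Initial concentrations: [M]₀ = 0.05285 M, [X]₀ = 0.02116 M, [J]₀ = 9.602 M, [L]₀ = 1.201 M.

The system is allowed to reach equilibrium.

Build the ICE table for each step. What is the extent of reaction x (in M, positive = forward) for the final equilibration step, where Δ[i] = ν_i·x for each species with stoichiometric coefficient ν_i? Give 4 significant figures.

x = -0.5329 M

Q₀ = 1.0416e+04 vs Keq = 0.003971 ⇒ Q>K, reverse
Step 1:
                    M           X           J           L
  init        0.05285     0.02116       9.602       1.201
  Δ             1.066       1.066       1.066     -0.5329
  eq            1.119       1.087       10.67      0.6681
  solve Keq expr → x = -0.5329; check Q = 0.003971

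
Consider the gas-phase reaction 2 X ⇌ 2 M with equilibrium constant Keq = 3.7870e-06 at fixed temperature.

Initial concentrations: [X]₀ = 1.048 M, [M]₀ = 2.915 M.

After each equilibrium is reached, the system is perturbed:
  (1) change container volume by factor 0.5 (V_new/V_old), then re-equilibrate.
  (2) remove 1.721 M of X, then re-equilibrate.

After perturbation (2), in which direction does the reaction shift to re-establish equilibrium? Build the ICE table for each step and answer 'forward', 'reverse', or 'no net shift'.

Q₀ = 7.737 vs Keq = 3.7870e-06 ⇒ Q>K, reverse
Step 1:
                  X         M
  init        1.048     2.915
  Δ           2.907    -2.907
  eq          3.955  0.007697
  solve Keq expr → x = -1.454; check Q = 3.7870e-06
Then change container volume by factor 0.5 (V_new/V_old).
Step 2:
                  X         M
  init        7.911   0.01539
  Δ               0         0
  eq          7.911   0.01539
  solve Keq expr → x = 0; check Q = 3.7870e-06
Then remove 1.721 M of X.
Step 3:
                  X         M
  init         6.19   0.01539
  Δ        0.003343 -0.003343
  eq          6.193   0.01205
  solve Keq expr → x = -0.001671; check Q = 3.7870e-06

Direction: reverse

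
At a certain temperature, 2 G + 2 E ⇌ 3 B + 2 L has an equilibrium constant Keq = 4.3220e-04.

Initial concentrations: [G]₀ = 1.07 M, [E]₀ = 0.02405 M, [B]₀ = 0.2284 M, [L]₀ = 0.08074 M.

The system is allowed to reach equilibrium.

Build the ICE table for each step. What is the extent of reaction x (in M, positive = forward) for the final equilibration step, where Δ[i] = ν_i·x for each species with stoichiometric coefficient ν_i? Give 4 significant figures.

Q₀ = 0.1173 vs Keq = 4.3220e-04 ⇒ Q>K, reverse
Step 1:
                  G         E         B         L
  I            1.07   0.02405    0.2284   0.08074
  C         0.05111   0.05111  -0.07666  -0.05111
  E           1.121   0.07516    0.1517   0.02963
  solve Keq expr → x = -0.02555; check Q = 4.3220e-04

x = -0.02555 M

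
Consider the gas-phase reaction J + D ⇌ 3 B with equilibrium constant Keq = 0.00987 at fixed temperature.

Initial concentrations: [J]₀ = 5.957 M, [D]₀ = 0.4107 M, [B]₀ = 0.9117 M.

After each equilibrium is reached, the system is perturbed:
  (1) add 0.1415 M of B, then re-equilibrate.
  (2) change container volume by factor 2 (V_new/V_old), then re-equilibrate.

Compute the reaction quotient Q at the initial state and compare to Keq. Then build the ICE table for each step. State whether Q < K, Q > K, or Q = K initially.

Q₀ = 0.3097; Q > K (proceeds reverse)

Q₀ = 0.3097 vs Keq = 0.00987 ⇒ Q>K, reverse
Step 1:
                    J           D           B
  Initial       5.957      0.4107      0.9117
  Change       0.1932      0.1932     -0.5795
  Equil          6.15      0.6039      0.3322
  solve Keq expr → x = -0.1932; check Q = 0.00987
Then add 0.1415 M of B.
Step 2:
                    J           D           B
  Initial        6.15      0.6039      0.4737
  Change      0.04425     0.04425     -0.1328
  Equil         6.194      0.6481      0.3409
  solve Keq expr → x = -0.04425; check Q = 0.00987
Then change container volume by factor 2 (V_new/V_old).
Step 3:
                    J           D           B
  Initial       3.097      0.3241      0.1705
  Change     -0.01365    -0.01365     0.04094
  Equil         3.084      0.3104      0.2114
  solve Keq expr → x = 0.01365; check Q = 0.00987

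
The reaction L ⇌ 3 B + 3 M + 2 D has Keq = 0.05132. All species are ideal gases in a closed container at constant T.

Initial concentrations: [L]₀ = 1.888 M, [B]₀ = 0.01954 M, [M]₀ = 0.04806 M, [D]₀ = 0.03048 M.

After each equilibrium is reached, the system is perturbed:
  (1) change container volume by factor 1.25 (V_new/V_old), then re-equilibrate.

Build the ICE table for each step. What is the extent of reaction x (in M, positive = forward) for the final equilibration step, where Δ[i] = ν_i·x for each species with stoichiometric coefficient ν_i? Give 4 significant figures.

x = 0.04549 M

Q₀ = 4.0752e-13 vs Keq = 0.05132 ⇒ Q<K, forward
Step 1:
                   L          B          M          D
  init         1.888    0.01954    0.04806    0.03048
  Δ          -0.2583     0.7749     0.7749     0.5166
  eq            1.63     0.7944      0.823     0.5471
  solve Keq expr → x = 0.2583; check Q = 0.05132
Then change container volume by factor 1.25 (V_new/V_old).
Step 2:
                   L          B          M          D
  init         1.304     0.6355     0.6584     0.4377
  Δ         -0.04549     0.1365     0.1365    0.09098
  eq           1.258      0.772     0.7948     0.5286
  solve Keq expr → x = 0.04549; check Q = 0.05132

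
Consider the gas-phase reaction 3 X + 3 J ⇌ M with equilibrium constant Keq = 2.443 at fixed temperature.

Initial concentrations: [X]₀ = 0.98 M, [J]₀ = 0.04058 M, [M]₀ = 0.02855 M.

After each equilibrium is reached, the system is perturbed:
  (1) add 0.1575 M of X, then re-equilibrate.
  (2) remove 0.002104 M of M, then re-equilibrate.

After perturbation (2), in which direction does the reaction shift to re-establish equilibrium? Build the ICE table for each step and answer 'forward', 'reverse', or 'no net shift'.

Direction: forward

Q₀ = 453.9 vs Keq = 2.443 ⇒ Q>K, reverse
Step 1:
                  X         J         M
  Initial      0.98   0.04058   0.02855
  Change    0.07308   0.07308  -0.02436
  Equil       1.053    0.1137  0.004189
  solve Keq expr → x = -0.02436; check Q = 2.443
Then add 0.1575 M of X.
Step 2:
                  X         J         M
  Initial     1.211    0.1137  0.004189
  Change  -0.004272 -0.004272  0.001424
  Equil       1.206    0.1094  0.005613
  solve Keq expr → x = 0.001424; check Q = 2.443
Then remove 0.002104 M of M.
Step 3:
                  X         J         M
  Initial     1.206    0.1094  0.003509
  Change  -0.004262 -0.004262  0.001421
  Equil       1.202    0.1051   0.00493
  solve Keq expr → x = 0.001421; check Q = 2.443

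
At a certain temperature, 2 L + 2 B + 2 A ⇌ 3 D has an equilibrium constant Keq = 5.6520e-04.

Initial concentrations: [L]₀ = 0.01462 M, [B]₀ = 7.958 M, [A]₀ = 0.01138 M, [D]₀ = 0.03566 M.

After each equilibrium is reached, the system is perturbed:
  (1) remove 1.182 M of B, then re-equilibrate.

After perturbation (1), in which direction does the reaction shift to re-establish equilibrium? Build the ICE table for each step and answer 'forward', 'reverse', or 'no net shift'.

Q₀ = 25.87 vs Keq = 5.6520e-04 ⇒ Q>K, reverse
Step 1:
                  L         B         A         D
  init      0.01462     7.958   0.01138   0.03566
  Δ         0.02132   0.02132   0.02132  -0.03198
  eq        0.03594     7.979    0.0327  0.003677
  solve Keq expr → x = -0.01066; check Q = 5.6520e-04
Then remove 1.182 M of B.
Step 2:
                  L         B         A         D
  init      0.03594     6.797    0.0327  0.003677
  Δ       2.2880e-04 2.2880e-04 2.2880e-04 -3.4319e-04
  eq        0.03617     6.798   0.03293  0.003334
  solve Keq expr → x = -1.1440e-04; check Q = 5.6520e-04

Direction: reverse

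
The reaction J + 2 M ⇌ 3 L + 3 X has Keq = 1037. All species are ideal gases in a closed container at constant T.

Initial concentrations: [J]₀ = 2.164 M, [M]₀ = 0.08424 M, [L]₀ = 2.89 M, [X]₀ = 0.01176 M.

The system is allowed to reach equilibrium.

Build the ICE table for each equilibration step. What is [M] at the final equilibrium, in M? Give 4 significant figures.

Q₀ = 0.002556 vs Keq = 1037 ⇒ Q<K, forward
Step 1:
                   J          M          L          X
  Initial      2.164    0.08424       2.89    0.01176
  Change    -0.03951   -0.07901     0.1185     0.1185
  Equil        2.124   0.005228      3.009     0.1303
  solve Keq expr → x = 0.03951; check Q = 1037

[M]_eq = 0.005228 M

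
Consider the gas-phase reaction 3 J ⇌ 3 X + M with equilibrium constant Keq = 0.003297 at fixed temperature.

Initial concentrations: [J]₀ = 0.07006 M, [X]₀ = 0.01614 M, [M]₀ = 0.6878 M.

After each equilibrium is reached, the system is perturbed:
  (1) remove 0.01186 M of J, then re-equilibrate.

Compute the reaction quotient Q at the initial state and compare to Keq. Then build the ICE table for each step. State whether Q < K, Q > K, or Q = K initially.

Q₀ = 0.008409; Q > K (proceeds reverse)

Q₀ = 0.008409 vs Keq = 0.003297 ⇒ Q>K, reverse
Step 1:
                  J         X         M
  I         0.07006   0.01614    0.6878
  C        0.003696 -0.003696 -0.001232
  E         0.07376   0.01244    0.6866
  solve Keq expr → x = -0.001232; check Q = 0.003297
Then remove 0.01186 M of J.
Step 2:
                  J         X         M
  I          0.0619   0.01244    0.6866
  C         0.00171  -0.00171 -5.6984e-04
  E         0.06361   0.01073     0.686
  solve Keq expr → x = -5.6984e-04; check Q = 0.003297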